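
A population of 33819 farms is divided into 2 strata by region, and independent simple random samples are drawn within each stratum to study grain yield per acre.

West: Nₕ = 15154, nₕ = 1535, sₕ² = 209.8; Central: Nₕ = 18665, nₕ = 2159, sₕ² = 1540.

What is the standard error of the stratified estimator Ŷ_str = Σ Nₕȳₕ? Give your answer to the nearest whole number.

15747

Var(Ŷ_str) = Σₕ Nₕ²(1 − fₕ)sₕ²/nₕ.
West: 15154²·(1 − 1535/15154)·209.8/1535 = 2.8207825 × 10^7.
Central: 18665²·(1 − 2159/18665)·1540/2159 = 2.1975457 × 10^8.
Sum = 2.479624 × 10^8.
SE = √(2.479624 × 10^8) = 15747.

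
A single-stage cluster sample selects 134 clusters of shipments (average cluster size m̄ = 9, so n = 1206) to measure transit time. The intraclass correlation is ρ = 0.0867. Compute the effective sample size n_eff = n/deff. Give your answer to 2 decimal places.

712.09

deff = 1 + (9 − 1)·0.0867 = 1 + 0.6936 = 1.6936.
n_eff = 1206 / 1.6936 = 712.09.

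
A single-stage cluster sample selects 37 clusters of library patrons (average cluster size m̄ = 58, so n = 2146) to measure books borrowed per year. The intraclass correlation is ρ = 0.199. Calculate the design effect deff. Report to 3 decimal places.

deff = 1 + (58 − 1)·0.199 = 1 + 11.343 = 12.343.

12.343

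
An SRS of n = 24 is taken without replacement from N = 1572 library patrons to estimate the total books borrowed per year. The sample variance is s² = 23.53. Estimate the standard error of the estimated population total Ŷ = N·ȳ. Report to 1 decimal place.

Var(Ŷ) = N²·Var(ȳ) = N²·(1 − n/N)·s²/n.
f = 24/1572 = 0.01526718; Var(ȳ) = 0.98473282·23.53/24 = 0.96544847.
Var(Ŷ) = 1572² · 0.96544847 = 2.3858008 × 10^6.
SE(Ŷ) = √(2.3858008 × 10^6) = 1544.6.

1544.6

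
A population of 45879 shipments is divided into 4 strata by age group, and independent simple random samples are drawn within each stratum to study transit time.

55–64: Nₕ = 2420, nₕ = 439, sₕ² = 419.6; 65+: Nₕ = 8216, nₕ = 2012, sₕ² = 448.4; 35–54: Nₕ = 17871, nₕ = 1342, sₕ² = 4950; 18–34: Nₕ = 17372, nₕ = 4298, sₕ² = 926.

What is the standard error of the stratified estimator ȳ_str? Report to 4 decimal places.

Var(ȳ_str) = Σₕ Wₕ²(1 − fₕ)sₕ²/nₕ with Wₕ = Nₕ/N, N = 45879.
55–64: Wₕ = 0.05274744; term = 0.05274744²·(1 − 0.18140496)·419.6/439 = 0.0021769222.
65+: Wₕ = 0.17907975; term = 0.17907975²·(1 − 0.24488802)·448.4/2012 = 0.00539687.
35–54: Wₕ = 0.38952462; term = 0.38952462²·(1 − 0.07509373)·4950/1342 = 0.51763094.
18–34: Wₕ = 0.37864818; term = 0.37864818²·(1 − 0.24740962)·926/4298 = 0.023247432.
Sum = 0.54845216.
SE = √(0.54845216) = 0.7406.

0.7406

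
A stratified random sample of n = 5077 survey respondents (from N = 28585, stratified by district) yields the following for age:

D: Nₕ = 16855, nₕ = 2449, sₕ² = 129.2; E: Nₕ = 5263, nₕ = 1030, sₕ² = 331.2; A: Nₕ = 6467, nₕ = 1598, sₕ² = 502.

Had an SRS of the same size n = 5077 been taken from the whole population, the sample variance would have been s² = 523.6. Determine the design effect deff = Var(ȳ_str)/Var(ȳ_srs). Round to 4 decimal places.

0.4309

Var(ȳ_str) = Σ Wₕ²(1−fₕ)sₕ²/nₕ with Wₕ = Nₕ/28585:
  D: (16855/28585)²·(1−2449/16855)·129.2/2449 = 0.015677236
  E: (5263/28585)²·(1−1030/5263)·331.2/1030 = 0.0087671482
  A: (6467/28585)²·(1−1598/6467)·502/1598 = 0.012105791
  → Var(ȳ_str) = 0.036550175.
Var(ȳ_srs) = (1 − 5077/28585)·523.6/5077 = 0.084814471.
deff = 0.036550175 / 0.084814471 = 0.4309.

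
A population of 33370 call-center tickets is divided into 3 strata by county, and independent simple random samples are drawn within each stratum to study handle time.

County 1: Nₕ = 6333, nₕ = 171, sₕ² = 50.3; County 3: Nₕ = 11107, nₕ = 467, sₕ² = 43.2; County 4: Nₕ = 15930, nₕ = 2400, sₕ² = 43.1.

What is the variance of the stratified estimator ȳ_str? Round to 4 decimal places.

0.0236

Var(ȳ_str) = Σₕ Wₕ²(1 − fₕ)sₕ²/nₕ with Wₕ = Nₕ/N, N = 33370.
County 1: Wₕ = 0.18978124; term = 0.18978124²·(1 − 0.02700142)·50.3/171 = 0.010308385.
County 3: Wₕ = 0.33284387; term = 0.33284387²·(1 − 0.04204556)·43.2/467 = 0.0098173179.
County 4: Wₕ = 0.47737489; term = 0.47737489²·(1 − 0.15065913)·43.1/2400 = 0.0034758993.
Sum = 0.023601602.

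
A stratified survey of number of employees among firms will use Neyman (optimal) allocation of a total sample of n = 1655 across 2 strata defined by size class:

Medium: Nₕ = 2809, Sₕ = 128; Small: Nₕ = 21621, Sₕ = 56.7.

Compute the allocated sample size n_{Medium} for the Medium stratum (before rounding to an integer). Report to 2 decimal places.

375.32

Neyman allocation: nₕ = n·NₕSₕ / Σⱼ NⱼSⱼ.
Σ NⱼSⱼ = 2809·128 + 21621·56.7 = 1.5854627 × 10^6.
n_{Medium} = 1655·2809·128 / (1.5854627 × 10^6) = 375.32.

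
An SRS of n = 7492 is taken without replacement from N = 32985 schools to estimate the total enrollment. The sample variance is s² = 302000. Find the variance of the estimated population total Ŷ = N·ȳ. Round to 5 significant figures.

Var(Ŷ) = N²·Var(ȳ) = N²·(1 − n/N)·s²/n.
f = 7492/32985 = 0.22713355; Var(ȳ) = 0.77286645·302000/7492 = 31.153987.
Var(Ŷ) = 32985² · 31.153987 = 3.3895856 × 10^10.

3.3896 × 10^10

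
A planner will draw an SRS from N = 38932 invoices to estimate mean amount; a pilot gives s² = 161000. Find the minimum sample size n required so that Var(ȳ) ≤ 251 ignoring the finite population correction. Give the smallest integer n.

642

Without fpc, n₀ = s²/D = 161000/251 = 641.4343.
Rounding up, n = 642.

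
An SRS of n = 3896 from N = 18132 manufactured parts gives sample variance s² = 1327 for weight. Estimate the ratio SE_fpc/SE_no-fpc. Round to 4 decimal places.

f = n/N = 3896/18132 = 0.21486874.
SE_no-fpc = √(s²/n) = 0.58361438; SE_fpc = √((1−f)s²/n) = 0.51712689.
Ratio = √(1−f) = 0.88607633.

0.8861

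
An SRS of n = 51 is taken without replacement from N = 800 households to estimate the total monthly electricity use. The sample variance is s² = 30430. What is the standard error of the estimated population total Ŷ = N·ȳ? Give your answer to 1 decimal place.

Var(Ŷ) = N²·Var(ȳ) = N²·(1 − n/N)·s²/n.
f = 51/800 = 0.06375000; Var(ȳ) = 0.93625000·30430/51 = 558.62917.
Var(Ŷ) = 800² · 558.62917 = 3.5752267 × 10^8.
SE(Ŷ) = √(3.5752267 × 10^8) = 18908.3.

18908.3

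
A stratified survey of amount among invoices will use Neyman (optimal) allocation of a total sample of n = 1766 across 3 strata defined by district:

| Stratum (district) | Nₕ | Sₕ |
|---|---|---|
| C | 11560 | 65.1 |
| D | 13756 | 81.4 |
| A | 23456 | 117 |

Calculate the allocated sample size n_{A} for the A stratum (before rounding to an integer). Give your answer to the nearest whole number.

1050

Neyman allocation: nₕ = n·NₕSₕ / Σⱼ NⱼSⱼ.
Σ NⱼSⱼ = 11560·65.1 + 13756·81.4 + 23456·117 = 4.6166464 × 10^6.
n_{A} = 1766·23456·117 / (4.6166464 × 10^6) = 1050.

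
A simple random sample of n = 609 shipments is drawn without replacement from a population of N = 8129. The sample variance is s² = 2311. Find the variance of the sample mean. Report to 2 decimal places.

3.51

Under SRS without replacement, Var(ȳ) = (1 − f)·s²/n with f = n/N = 609/8129 = 0.07491696.
Var(ȳ) = (1 − 0.07491696)·2311/609 = 0.92508304·3.7947455 = 3.5104547.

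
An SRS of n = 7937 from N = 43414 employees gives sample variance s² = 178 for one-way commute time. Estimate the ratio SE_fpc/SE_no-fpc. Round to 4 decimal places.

f = n/N = 7937/43414 = 0.18282121.
SE_no-fpc = √(s²/n) = 0.14975517; SE_fpc = √((1−f)s²/n) = 0.13537559.
Ratio = √(1−f) = 0.90397942.

0.9040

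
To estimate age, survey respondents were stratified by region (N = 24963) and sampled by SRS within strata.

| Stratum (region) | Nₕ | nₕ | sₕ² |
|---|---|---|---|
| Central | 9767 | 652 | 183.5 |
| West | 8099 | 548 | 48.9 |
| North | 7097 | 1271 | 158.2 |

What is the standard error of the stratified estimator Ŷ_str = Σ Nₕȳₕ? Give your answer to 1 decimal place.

5971.5

Var(Ŷ_str) = Σₕ Nₕ²(1 − fₕ)sₕ²/nₕ.
Central: 9767²·(1 − 652/9767)·183.5/652 = 2.5055688 × 10^7.
West: 8099²·(1 − 548/8099)·48.9/548 = 5.4571284 × 10^6.
North: 7097²·(1 − 1271/7097)·158.2/1271 = 5.1464317 × 10^6.
Sum = 3.5659248 × 10^7.
SE = √(3.5659248 × 10^7) = 5971.5.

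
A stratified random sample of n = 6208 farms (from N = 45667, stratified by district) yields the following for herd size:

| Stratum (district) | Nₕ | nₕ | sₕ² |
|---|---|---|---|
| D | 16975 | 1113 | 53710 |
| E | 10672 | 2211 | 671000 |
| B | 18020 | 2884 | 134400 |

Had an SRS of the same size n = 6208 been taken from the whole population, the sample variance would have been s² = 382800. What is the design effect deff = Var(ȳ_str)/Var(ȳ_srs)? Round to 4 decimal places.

0.4780

Var(ȳ_str) = Σ Wₕ²(1−fₕ)sₕ²/nₕ with Wₕ = Nₕ/45667:
  D: (16975/45667)²·(1−1113/16975)·53710/1113 = 6.2304979
  E: (10672/45667)²·(1−2211/10672)·671000/2211 = 13.140029
  B: (18020/45667)²·(1−2884/18020)·134400/2884 = 6.0948771
  → Var(ȳ_str) = 25.465404.
Var(ȳ_srs) = (1 − 6208/45667)·382800/6208 = 53.279951.
deff = 25.465404 / 53.279951 = 0.4780.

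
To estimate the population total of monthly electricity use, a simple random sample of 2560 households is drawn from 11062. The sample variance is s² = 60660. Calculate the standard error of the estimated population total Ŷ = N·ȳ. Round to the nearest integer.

47207

Var(Ŷ) = N²·Var(ȳ) = N²·(1 − n/N)·s²/n.
f = 2560/11062 = 0.23142289; Var(ȳ) = 0.76857711·60660/2560 = 18.211675.
Var(Ŷ) = 11062² · 18.211675 = 2.2285234 × 10^9.
SE(Ŷ) = √(2.2285234 × 10^9) = 47207.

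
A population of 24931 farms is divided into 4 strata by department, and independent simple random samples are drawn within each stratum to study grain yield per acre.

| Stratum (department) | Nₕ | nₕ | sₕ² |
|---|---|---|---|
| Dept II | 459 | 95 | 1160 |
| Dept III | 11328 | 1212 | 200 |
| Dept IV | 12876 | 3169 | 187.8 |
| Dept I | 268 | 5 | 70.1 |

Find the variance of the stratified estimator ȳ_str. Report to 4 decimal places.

Var(ȳ_str) = Σₕ Wₕ²(1 − fₕ)sₕ²/nₕ with Wₕ = Nₕ/N, N = 24931.
Dept II: Wₕ = 0.01841081; term = 0.01841081²·(1 − 0.20697168)·1160/95 = 0.0032822303.
Dept III: Wₕ = 0.45437407; term = 0.45437407²·(1 − 0.10699153)·200/1212 = 0.030423561.
Dept IV: Wₕ = 0.51646544; term = 0.51646544²·(1 − 0.24611681)·187.8/3169 = 0.011916808.
Dept I: Wₕ = 0.01074967; term = 0.01074967²·(1 − 0.01865672)·70.1/5 = 0.001589861.
Sum = 0.04721246.

0.0472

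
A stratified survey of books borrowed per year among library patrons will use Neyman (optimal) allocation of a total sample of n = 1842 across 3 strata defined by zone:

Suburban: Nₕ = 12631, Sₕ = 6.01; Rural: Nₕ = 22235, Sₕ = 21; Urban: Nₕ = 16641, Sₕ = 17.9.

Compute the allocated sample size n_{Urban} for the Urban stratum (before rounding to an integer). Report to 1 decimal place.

652.6

Neyman allocation: nₕ = n·NₕSₕ / Σⱼ NⱼSⱼ.
Σ NⱼSⱼ = 12631·6.01 + 22235·21 + 16641·17.9 = 840721.21.
n_{Urban} = 1842·16641·17.9 / 840721.21 = 652.6.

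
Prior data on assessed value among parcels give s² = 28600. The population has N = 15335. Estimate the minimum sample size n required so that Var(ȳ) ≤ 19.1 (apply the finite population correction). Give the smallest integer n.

1365

Without fpc, n₀ = s²/D = 28600/19.1 = 1497.3822.
With fpc, (1 − n/N)·s²/n ≤ D requires n ≥ n₀/(1 + n₀/N) = 1497.3822/(1 + 1497.3822/15335) = 1364.1774.
Rounding up, n = 1365.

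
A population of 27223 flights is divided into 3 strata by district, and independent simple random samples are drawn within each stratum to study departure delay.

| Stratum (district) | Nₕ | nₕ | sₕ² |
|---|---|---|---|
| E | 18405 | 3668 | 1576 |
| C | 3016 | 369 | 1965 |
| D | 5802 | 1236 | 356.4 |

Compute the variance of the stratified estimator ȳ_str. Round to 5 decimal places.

Var(ȳ_str) = Σₕ Wₕ²(1 − fₕ)sₕ²/nₕ with Wₕ = Nₕ/N, N = 27223.
E: Wₕ = 0.67608272; term = 0.67608272²·(1 − 0.19929367)·1576/3668 = 0.15725332.
C: Wₕ = 0.11078867; term = 0.11078867²·(1 − 0.12234748)·1965/369 = 0.057365331.
D: Wₕ = 0.21312860; term = 0.21312860²·(1 − 0.21302999)·356.4/1236 = 0.010307679.
Sum = 0.22492633.

0.22493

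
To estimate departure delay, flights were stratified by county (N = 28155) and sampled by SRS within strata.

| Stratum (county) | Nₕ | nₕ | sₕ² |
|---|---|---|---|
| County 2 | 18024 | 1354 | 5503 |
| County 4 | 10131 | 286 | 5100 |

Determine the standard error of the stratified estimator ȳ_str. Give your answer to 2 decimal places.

1.95

Var(ȳ_str) = Σₕ Wₕ²(1 − fₕ)sₕ²/nₕ with Wₕ = Nₕ/N, N = 28155.
County 2: Wₕ = 0.64017048; term = 0.64017048²·(1 − 0.07512206)·5503/1354 = 1.5404818.
County 4: Wₕ = 0.35982952; term = 0.35982952²·(1 − 0.02823018)·5100/286 = 2.243681.
Sum = 3.7841628.
SE = √(3.7841628) = 1.95.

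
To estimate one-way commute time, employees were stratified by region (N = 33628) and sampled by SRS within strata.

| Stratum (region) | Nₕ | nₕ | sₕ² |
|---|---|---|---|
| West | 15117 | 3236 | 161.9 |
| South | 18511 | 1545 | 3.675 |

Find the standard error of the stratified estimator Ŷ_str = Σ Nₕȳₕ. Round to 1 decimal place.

Var(Ŷ_str) = Σₕ Nₕ²(1 − fₕ)sₕ²/nₕ.
West: 15117²·(1 − 3236/15117)·161.9/3236 = 8.9858041 × 10^6.
South: 18511²·(1 − 1545/18511)·3.675/1545 = 747030.28.
Sum = 9.7328344 × 10^6.
SE = √(9.7328344 × 10^6) = 3119.7.

3119.7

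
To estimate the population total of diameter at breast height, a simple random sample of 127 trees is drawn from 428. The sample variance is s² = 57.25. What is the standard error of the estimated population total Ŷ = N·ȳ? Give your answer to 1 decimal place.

Var(Ŷ) = N²·Var(ȳ) = N²·(1 − n/N)·s²/n.
f = 127/428 = 0.29672897; Var(ȳ) = 0.70327103·57.25/127 = 0.31702572.
Var(Ŷ) = 428² · 0.31702572 = 58074.039.
SE(Ŷ) = √(58074.039) = 241.0.

241.0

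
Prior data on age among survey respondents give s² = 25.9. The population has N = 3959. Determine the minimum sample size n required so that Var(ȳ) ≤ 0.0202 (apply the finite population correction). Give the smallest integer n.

Without fpc, n₀ = s²/D = 25.9/0.0202 = 1282.1782.
With fpc, (1 − n/N)·s²/n ≤ D requires n ≥ n₀/(1 + n₀/N) = 1282.1782/(1 + 1282.1782/3959) = 968.5119.
Rounding up, n = 969.

969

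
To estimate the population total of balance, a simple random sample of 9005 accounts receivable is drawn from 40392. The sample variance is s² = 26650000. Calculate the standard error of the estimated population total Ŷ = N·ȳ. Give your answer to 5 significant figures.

1.9370 × 10^6

Var(Ŷ) = N²·Var(ȳ) = N²·(1 − n/N)·s²/n.
f = 9005/40392 = 0.22294019; Var(ȳ) = 0.77705981·26650000/9005 = 2299.6828.
Var(Ŷ) = 40392² · 2299.6828 = 3.7519639 × 10^12.
SE(Ŷ) = √(3.7519639 × 10^12) = 1.9370 × 10^6.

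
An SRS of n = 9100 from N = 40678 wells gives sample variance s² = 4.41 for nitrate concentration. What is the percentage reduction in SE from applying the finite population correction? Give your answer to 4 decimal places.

f = n/N = 9100/40678 = 0.22370815.
SE_no-fpc = √(s²/n) = 0.022013982; SE_fpc = √((1−f)s²/n) = 0.019395953.
Ratio = √(1−f) = 0.88107426. Reduction = 100·(1 − 0.88107426) = 11.8926%.

11.8926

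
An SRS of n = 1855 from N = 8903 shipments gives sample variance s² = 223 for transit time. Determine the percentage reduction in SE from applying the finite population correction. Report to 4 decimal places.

11.0257

f = n/N = 1855/8903 = 0.20835673.
SE_no-fpc = √(s²/n) = 0.34672126; SE_fpc = √((1−f)s²/n) = 0.30849294.
Ratio = √(1−f) = 0.88974337. Reduction = 100·(1 − 0.88974337) = 11.0257%.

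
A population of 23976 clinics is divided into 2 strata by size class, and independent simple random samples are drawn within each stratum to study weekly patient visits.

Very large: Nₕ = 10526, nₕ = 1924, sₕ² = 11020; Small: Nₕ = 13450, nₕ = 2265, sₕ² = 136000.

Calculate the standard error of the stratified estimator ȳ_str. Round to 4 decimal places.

Var(ȳ_str) = Σₕ Wₕ²(1 − fₕ)sₕ²/nₕ with Wₕ = Nₕ/N, N = 23976.
Very large: Wₕ = 0.43902236; term = 0.43902236²·(1 − 0.18278548)·11020/1924 = 0.90216478.
Small: Wₕ = 0.56097764; term = 0.56097764²·(1 − 0.16840149)·136000/2265 = 15.713594.
Sum = 16.615759.
SE = √(16.615759) = 4.0762.

4.0762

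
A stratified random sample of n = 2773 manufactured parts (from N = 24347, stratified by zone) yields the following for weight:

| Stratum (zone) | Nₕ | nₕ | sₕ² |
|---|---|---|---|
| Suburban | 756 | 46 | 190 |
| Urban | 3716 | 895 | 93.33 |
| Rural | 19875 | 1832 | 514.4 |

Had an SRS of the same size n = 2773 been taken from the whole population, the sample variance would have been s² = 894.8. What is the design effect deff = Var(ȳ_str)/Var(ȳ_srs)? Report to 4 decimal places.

0.6136

Var(ȳ_str) = Σ Wₕ²(1−fₕ)sₕ²/nₕ with Wₕ = Nₕ/24347:
  Suburban: (756/24347)²·(1−46/756)·190/46 = 0.0037401154
  Urban: (3716/24347)²·(1−895/3716)·93.33/895 = 0.001844107
  Rural: (19875/24347)²·(1−1832/19875)·514.4/1832 = 0.16986366
  → Var(ȳ_str) = 0.17544788.
Var(ȳ_srs) = (1 − 2773/24347)·894.8/2773 = 0.28593105.
deff = 0.17544788 / 0.28593105 = 0.6136.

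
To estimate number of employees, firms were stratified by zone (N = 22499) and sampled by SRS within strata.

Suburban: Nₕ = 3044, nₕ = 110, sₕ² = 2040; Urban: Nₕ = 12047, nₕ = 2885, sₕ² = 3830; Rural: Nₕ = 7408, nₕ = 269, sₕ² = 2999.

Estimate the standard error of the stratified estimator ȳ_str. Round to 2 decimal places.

1.33

Var(ȳ_str) = Σₕ Wₕ²(1 − fₕ)sₕ²/nₕ with Wₕ = Nₕ/N, N = 22499.
Suburban: Wₕ = 0.13529490; term = 0.13529490²·(1 − 0.03613666)·2040/110 = 0.32720189.
Urban: Wₕ = 0.53544602; term = 0.53544602²·(1 − 0.23947871)·3830/2885 = 0.28946478.
Rural: Wₕ = 0.32925908; term = 0.32925908²·(1 − 0.03631210)·2999/269 = 1.1647591.
Sum = 1.7814258.
SE = √(1.7814258) = 1.33.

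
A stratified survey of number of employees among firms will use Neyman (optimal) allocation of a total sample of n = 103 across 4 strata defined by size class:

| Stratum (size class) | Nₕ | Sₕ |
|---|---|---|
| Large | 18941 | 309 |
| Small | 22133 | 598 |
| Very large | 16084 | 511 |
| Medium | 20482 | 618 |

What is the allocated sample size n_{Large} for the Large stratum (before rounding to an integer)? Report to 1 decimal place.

Neyman allocation: nₕ = n·NₕSₕ / Σⱼ NⱼSⱼ.
Σ NⱼSⱼ = 18941·309 + 22133·598 + 16084·511 + 20482·618 = 3.9965103 × 10^7.
n_{Large} = 103·18941·309 / (3.9965103 × 10^7) = 15.1.

15.1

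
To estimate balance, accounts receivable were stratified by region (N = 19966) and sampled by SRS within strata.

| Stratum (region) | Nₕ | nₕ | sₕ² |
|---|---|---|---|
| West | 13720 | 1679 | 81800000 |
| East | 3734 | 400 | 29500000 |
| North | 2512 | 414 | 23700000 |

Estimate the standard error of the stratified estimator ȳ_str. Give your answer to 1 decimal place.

152.5

Var(ȳ_str) = Σₕ Wₕ²(1 − fₕ)sₕ²/nₕ with Wₕ = Nₕ/N, N = 19966.
West: Wₕ = 0.68716819; term = 0.68716819²·(1 − 0.12237609)·81800000/1679 = 20190.038.
East: Wₕ = 0.18701793; term = 0.18701793²·(1 − 0.10712373)·29500000/400 = 2303.1371.
North: Wₕ = 0.12581388; term = 0.12581388²·(1 − 0.16480892)·23700000/414 = 756.81719.
Sum = 23249.992.
SE = √(23249.992) = 152.5.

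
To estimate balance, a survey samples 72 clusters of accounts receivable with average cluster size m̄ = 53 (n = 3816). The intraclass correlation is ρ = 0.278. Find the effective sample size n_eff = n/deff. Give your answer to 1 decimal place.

246.9

deff = 1 + (53 − 1)·0.278 = 1 + 14.456 = 15.456.
n_eff = 3816 / 15.456 = 246.9.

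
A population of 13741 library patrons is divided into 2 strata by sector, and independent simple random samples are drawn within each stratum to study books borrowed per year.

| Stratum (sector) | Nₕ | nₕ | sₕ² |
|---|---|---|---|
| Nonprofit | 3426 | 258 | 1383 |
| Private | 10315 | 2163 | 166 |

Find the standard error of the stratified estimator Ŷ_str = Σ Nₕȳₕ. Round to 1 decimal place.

8039.5

Var(Ŷ_str) = Σₕ Nₕ²(1 − fₕ)sₕ²/nₕ.
Nonprofit: 3426²·(1 − 258/3426)·1383/258 = 5.8180173 × 10^7.
Private: 10315²·(1 − 2163/10315)·166/2163 = 6.4533463 × 10^6.
Sum = 6.4633519 × 10^7.
SE = √(6.4633519 × 10^7) = 8039.5.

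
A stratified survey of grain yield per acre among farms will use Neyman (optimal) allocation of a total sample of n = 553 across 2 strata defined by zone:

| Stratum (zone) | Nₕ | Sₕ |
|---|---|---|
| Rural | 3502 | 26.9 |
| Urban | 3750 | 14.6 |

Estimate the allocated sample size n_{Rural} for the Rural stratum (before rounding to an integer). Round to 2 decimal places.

349.74

Neyman allocation: nₕ = n·NₕSₕ / Σⱼ NⱼSⱼ.
Σ NⱼSⱼ = 3502·26.9 + 3750·14.6 = 148953.8.
n_{Rural} = 553·3502·26.9 / 148953.8 = 349.74.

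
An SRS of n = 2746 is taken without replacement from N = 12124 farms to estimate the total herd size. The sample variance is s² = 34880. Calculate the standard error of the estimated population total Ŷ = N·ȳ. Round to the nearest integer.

38003

Var(Ŷ) = N²·Var(ȳ) = N²·(1 − n/N)·s²/n.
f = 2746/12124 = 0.22649291; Var(ȳ) = 0.77350709·34880/2746 = 9.8251739.
Var(Ŷ) = 12124² · 9.8251739 = 1.4442158 × 10^9.
SE(Ŷ) = √(1.4442158 × 10^9) = 38003.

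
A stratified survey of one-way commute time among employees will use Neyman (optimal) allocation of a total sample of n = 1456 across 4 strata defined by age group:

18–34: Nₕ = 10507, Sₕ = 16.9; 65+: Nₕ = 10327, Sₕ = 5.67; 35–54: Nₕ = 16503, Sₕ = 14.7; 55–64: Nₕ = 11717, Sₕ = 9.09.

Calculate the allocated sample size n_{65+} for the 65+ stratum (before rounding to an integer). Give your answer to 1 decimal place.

145.7

Neyman allocation: nₕ = n·NₕSₕ / Σⱼ NⱼSⱼ.
Σ NⱼSⱼ = 10507·16.9 + 10327·5.67 + 16503·14.7 + 11717·9.09 = 585224.02.
n_{65+} = 1456·10327·5.67 / 585224.02 = 145.7.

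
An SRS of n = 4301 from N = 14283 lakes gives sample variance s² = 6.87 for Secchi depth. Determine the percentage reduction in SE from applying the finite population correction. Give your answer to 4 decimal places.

f = n/N = 4301/14283 = 0.30112721.
SE_no-fpc = √(s²/n) = 0.039966273; SE_fpc = √((1−f)s²/n) = 0.033411249.
Ratio = √(1−f) = 0.83598612. Reduction = 100·(1 − 0.83598612) = 16.4014%.

16.4014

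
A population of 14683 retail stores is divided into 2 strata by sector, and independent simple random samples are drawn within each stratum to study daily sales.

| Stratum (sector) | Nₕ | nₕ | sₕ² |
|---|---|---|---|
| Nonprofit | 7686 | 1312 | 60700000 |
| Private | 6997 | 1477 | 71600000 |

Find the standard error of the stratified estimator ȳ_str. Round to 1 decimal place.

Var(ȳ_str) = Σₕ Wₕ²(1 − fₕ)sₕ²/nₕ with Wₕ = Nₕ/N, N = 14683.
Nonprofit: Wₕ = 0.52346251; term = 0.52346251²·(1 − 0.17069997)·60700000/1312 = 10513.267.
Private: Wₕ = 0.47653749; term = 0.47653749²·(1 − 0.21109047)·71600000/1477 = 8684.6812.
Sum = 19197.948.
SE = √(19197.948) = 138.6.

138.6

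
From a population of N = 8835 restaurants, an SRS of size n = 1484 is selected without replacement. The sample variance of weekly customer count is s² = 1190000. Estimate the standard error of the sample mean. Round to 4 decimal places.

Under SRS without replacement, Var(ȳ) = (1 − f)·s²/n with f = n/N = 1484/8835 = 0.16796831.
Var(ȳ) = (1 − 0.16796831)·1190000/1484 = 0.83203169·801.88679 = 667.19522.
SE(ȳ) = √(667.19522) = 25.8301.

25.8301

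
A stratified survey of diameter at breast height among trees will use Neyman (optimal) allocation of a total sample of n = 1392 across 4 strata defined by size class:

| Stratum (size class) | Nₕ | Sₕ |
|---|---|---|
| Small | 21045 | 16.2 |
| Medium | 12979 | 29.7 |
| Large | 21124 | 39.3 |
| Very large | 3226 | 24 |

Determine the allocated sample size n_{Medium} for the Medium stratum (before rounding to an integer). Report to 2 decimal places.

328.39

Neyman allocation: nₕ = n·NₕSₕ / Σⱼ NⱼSⱼ.
Σ NⱼSⱼ = 21045·16.2 + 12979·29.7 + 21124·39.3 + 3226·24 = 1.6340025 × 10^6.
n_{Medium} = 1392·12979·29.7 / (1.6340025 × 10^6) = 328.39.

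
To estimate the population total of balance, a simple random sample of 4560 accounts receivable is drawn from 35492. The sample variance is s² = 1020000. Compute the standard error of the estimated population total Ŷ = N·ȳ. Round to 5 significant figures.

495550

Var(Ŷ) = N²·Var(ȳ) = N²·(1 − n/N)·s²/n.
f = 4560/35492 = 0.12847966; Var(ȳ) = 0.87152034·1020000/4560 = 194.94534.
Var(Ŷ) = 35492² · 194.94534 = 2.4556915 × 10^11.
SE(Ŷ) = √(2.4556915 × 10^11) = 495550.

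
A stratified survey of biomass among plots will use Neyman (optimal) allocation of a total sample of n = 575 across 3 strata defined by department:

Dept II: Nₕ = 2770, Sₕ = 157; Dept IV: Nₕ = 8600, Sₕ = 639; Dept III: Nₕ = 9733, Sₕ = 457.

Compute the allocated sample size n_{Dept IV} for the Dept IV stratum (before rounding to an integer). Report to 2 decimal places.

304.47

Neyman allocation: nₕ = n·NₕSₕ / Σⱼ NⱼSⱼ.
Σ NⱼSⱼ = 2770·157 + 8600·639 + 9733·457 = 1.0378271 × 10^7.
n_{Dept IV} = 575·8600·639 / (1.0378271 × 10^7) = 304.47.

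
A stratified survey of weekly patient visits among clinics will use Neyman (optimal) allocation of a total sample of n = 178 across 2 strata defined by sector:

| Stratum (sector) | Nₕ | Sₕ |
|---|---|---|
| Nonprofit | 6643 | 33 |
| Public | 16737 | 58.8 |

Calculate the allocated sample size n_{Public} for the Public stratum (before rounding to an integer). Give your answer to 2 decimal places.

145.57

Neyman allocation: nₕ = n·NₕSₕ / Σⱼ NⱼSⱼ.
Σ NⱼSⱼ = 6643·33 + 16737·58.8 = 1.2033546 × 10^6.
n_{Public} = 178·16737·58.8 / (1.2033546 × 10^6) = 145.57.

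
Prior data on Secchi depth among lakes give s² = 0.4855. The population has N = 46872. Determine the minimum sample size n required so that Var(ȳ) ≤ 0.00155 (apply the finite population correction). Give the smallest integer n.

312

Without fpc, n₀ = s²/D = 0.4855/0.00155 = 313.2258.
With fpc, (1 − n/N)·s²/n ≤ D requires n ≥ n₀/(1 + n₀/N) = 313.2258/(1 + 313.2258/46872) = 311.1465.
Rounding up, n = 312.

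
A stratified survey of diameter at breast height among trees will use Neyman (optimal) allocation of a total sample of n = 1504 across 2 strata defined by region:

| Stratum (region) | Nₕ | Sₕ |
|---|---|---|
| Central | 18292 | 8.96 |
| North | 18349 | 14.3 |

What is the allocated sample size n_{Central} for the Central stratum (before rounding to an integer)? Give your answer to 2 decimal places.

578.25

Neyman allocation: nₕ = n·NₕSₕ / Σⱼ NⱼSⱼ.
Σ NⱼSⱼ = 18292·8.96 + 18349·14.3 = 426287.02.
n_{Central} = 1504·18292·8.96 / 426287.02 = 578.25.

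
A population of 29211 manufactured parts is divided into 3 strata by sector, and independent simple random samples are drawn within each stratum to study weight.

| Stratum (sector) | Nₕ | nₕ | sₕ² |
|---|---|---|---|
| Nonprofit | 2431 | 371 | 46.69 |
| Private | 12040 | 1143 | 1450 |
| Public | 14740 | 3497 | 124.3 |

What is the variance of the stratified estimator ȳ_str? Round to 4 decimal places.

Var(ȳ_str) = Σₕ Wₕ²(1 − fₕ)sₕ²/nₕ with Wₕ = Nₕ/N, N = 29211.
Nonprofit: Wₕ = 0.08322207; term = 0.08322207²·(1 − 0.15261209)·46.69/371 = 7.3859998 × 10^-4.
Private: Wₕ = 0.41217350; term = 0.41217350²·(1 − 0.09493355)·1450/1143 = 0.19505737.
Public: Wₕ = 0.50460443; term = 0.50460443²·(1 − 0.23724559)·124.3/3497 = 0.0069033889.
Sum = 0.20269936.

0.2027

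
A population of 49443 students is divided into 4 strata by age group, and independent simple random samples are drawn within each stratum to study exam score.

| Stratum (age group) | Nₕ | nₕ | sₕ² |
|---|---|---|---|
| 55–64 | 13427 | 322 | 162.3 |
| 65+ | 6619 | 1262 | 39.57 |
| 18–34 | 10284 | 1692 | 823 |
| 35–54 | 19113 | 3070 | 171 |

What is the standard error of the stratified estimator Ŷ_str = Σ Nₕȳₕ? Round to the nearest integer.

Var(Ŷ_str) = Σₕ Nₕ²(1 − fₕ)sₕ²/nₕ.
55–64: 13427²·(1 − 322/13427)·162.3/322 = 8.8690818 × 10^7.
65+: 6619²·(1 − 1262/6619)·39.57/1262 = 1.1117848 × 10^6.
18–34: 10284²·(1 − 1692/10284)·823/1692 = 4.2978951 × 10^7.
35–54: 19113²·(1 − 3070/19113)·171/3070 = 1.7079383 × 10^7.
Sum = 1.4986094 × 10^8.
SE = √(1.4986094 × 10^8) = 12242.

12242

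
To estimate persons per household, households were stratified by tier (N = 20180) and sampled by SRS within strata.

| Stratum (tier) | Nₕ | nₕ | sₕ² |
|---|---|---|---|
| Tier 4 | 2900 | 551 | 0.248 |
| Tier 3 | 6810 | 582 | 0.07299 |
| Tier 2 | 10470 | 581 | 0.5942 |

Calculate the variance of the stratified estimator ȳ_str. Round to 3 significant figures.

Var(ȳ_str) = Σₕ Wₕ²(1 − fₕ)sₕ²/nₕ with Wₕ = Nₕ/N, N = 20180.
Tier 4: Wₕ = 0.14370664; term = 0.14370664²·(1 − 0.19000000)·0.248/551 = 7.5290256 × 10^-6.
Tier 3: Wₕ = 0.33746283; term = 0.33746283²·(1 − 0.08546256)·0.07299/582 = 1.3061522 × 10^-5.
Tier 2: Wₕ = 0.51883053; term = 0.51883053²·(1 − 0.05549188)·0.5942/581 = 2.6002389 × 10^-4.
Sum = 2.8061444 × 10^-4.

2.81 × 10^-4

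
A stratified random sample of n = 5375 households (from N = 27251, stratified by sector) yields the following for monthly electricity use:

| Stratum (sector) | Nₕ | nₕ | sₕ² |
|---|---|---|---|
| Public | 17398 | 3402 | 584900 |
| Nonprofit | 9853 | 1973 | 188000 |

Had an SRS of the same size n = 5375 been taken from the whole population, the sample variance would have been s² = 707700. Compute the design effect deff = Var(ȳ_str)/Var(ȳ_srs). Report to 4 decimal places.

Var(ȳ_str) = Σ Wₕ²(1−fₕ)sₕ²/nₕ with Wₕ = Nₕ/27251:
  Public: (17398/27251)²·(1−3402/17398)·584900/3402 = 56.374887
  Nonprofit: (9853/27251)²·(1−1973/9853)·188000/1973 = 9.962322
  → Var(ȳ_str) = 66.337209.
Var(ȳ_srs) = (1 − 5375/27251)·707700/5375 = 105.69543.
deff = 66.337209 / 105.69543 = 0.6276.

0.6276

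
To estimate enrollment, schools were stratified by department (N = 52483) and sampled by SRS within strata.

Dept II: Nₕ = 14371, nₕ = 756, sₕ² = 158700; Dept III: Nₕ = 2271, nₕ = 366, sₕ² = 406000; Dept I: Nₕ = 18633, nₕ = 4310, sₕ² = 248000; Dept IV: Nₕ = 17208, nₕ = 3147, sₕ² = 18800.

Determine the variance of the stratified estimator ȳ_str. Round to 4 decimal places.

Var(ȳ_str) = Σₕ Wₕ²(1 − fₕ)sₕ²/nₕ with Wₕ = Nₕ/N, N = 52483.
Dept II: Wₕ = 0.27382200; term = 0.27382200²·(1 − 0.05260594)·158700/756 = 14.911539.
Dept III: Wₕ = 0.04327115; term = 0.04327115²·(1 − 0.16116248)·406000/366 = 1.7422873.
Dept I: Wₕ = 0.35502925; term = 0.35502925²·(1 − 0.23131004)·248000/4310 = 5.5751157.
Dept IV: Wₕ = 0.32787760; term = 0.32787760²·(1 − 0.18288006)·18800/3147 = 0.5247717.
Sum = 22.753714.

22.7537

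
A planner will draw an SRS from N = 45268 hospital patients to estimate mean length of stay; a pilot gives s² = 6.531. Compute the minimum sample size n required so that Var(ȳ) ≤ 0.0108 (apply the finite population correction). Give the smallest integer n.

Without fpc, n₀ = s²/D = 6.531/0.0108 = 604.7222.
With fpc, (1 − n/N)·s²/n ≤ D requires n ≥ n₀/(1 + n₀/N) = 604.7222/(1 + 604.7222/45268) = 596.7504.
Rounding up, n = 597.

597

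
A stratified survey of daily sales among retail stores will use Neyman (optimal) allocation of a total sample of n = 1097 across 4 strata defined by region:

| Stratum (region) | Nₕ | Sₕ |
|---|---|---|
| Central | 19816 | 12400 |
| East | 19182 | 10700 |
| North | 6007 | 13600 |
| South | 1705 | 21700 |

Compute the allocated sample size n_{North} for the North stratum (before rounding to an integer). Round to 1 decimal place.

Neyman allocation: nₕ = n·NₕSₕ / Σⱼ NⱼSⱼ.
Σ NⱼSⱼ = 19816·12400 + 19182·10700 + 6007·13600 + 1705·21700 = 5.696595 × 10^8.
n_{North} = 1097·6007·13600 / (5.696595 × 10^8) = 157.3.

157.3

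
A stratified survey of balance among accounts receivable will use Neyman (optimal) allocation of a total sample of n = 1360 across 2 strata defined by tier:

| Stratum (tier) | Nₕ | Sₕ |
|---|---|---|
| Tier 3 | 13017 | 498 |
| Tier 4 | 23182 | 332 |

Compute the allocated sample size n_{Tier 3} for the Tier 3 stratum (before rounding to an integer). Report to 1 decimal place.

Neyman allocation: nₕ = n·NₕSₕ / Σⱼ NⱼSⱼ.
Σ NⱼSⱼ = 13017·498 + 23182·332 = 1.417889 × 10^7.
n_{Tier 3} = 1360·13017·498 / (1.417889 × 10^7) = 621.8.

621.8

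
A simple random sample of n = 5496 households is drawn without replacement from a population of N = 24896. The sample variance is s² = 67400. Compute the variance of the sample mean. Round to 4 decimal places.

9.5562

Under SRS without replacement, Var(ȳ) = (1 − f)·s²/n with f = n/N = 5496/24896 = 0.22075835.
Var(ȳ) = (1 − 0.22075835)·67400/5496 = 0.77924165·12.263464 = 9.5562021.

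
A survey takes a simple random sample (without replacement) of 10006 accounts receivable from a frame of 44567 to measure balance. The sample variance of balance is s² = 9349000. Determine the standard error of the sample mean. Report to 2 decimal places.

Under SRS without replacement, Var(ȳ) = (1 − f)·s²/n with f = n/N = 10006/44567 = 0.22451590.
Var(ȳ) = (1 − 0.22451590)·9349000/10006 = 0.77548410·934.3394 = 724.56535.
SE(ȳ) = √(724.56535) = 26.92.

26.92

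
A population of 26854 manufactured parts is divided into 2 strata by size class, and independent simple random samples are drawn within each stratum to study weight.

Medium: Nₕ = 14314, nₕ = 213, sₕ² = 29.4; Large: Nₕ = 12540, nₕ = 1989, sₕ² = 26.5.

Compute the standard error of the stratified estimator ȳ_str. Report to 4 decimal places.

0.2027

Var(ȳ_str) = Σₕ Wₕ²(1 − fₕ)sₕ²/nₕ with Wₕ = Nₕ/N, N = 26854.
Medium: Wₕ = 0.53303046; term = 0.53303046²·(1 − 0.01488054)·29.4/213 = 0.0386332.
Large: Wₕ = 0.46696954; term = 0.46696954²·(1 − 0.15861244)·26.5/1989 = 0.0024444676.
Sum = 0.041077668.
SE = √(0.041077668) = 0.2027.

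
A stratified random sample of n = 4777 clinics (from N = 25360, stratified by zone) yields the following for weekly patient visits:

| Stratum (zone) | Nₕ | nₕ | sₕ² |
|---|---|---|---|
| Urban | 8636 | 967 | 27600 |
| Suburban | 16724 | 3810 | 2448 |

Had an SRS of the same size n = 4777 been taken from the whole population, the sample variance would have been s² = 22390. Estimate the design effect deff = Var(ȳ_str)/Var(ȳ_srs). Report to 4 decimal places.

Var(ȳ_str) = Σ Wₕ²(1−fₕ)sₕ²/nₕ with Wₕ = Nₕ/25360:
  Urban: (8636/25360)²·(1−967/8636)·27600/967 = 2.9392429
  Suburban: (16724/25360)²·(1−3810/16724)·2448/3810 = 0.21576892
  → Var(ȳ_str) = 3.1550118.
Var(ȳ_srs) = (1 − 4777/25360)·22390/4777 = 3.8041556.
deff = 3.1550118 / 3.8041556 = 0.8294.

0.8294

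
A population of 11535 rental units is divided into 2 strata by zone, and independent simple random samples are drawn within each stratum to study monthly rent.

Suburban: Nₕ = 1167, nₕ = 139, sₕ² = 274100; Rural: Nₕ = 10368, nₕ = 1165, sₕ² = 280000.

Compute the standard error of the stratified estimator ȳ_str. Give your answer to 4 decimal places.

Var(ȳ_str) = Σₕ Wₕ²(1 − fₕ)sₕ²/nₕ with Wₕ = Nₕ/N, N = 11535.
Suburban: Wₕ = 0.10117035; term = 0.10117035²·(1 − 0.11910883)·274100/139 = 17.779642.
Rural: Wₕ = 0.89882965; term = 0.89882965²·(1 − 0.11236497)·280000/1165 = 172.35398.
Sum = 190.13362.
SE = √(190.13362) = 13.7889.

13.7889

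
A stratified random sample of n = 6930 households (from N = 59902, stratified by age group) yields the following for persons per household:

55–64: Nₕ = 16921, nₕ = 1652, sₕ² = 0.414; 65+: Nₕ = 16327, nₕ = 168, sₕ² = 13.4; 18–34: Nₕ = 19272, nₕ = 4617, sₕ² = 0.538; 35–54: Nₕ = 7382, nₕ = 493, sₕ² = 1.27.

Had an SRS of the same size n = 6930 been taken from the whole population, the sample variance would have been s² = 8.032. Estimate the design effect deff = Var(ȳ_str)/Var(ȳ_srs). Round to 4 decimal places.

5.7840

Var(ȳ_str) = Σ Wₕ²(1−fₕ)sₕ²/nₕ with Wₕ = Nₕ/59902:
  55–64: (16921/59902)²·(1−1652/16921)·0.414/1652 = 1.8044476 × 10^-5
  65+: (16327/59902)²·(1−168/16327)·13.4/168 = 0.0058645372
  18–34: (19272/59902)²·(1−4617/19272)·0.538/4617 = 9.1717533 × 10^-6
  35–54: (7382/59902)²·(1−493/7382)·1.27/493 = 3.6509374 × 10^-5
  → Var(ȳ_str) = 0.0059282628.
Var(ȳ_srs) = (1 − 6930/59902)·8.032/6930 = 0.0010249331.
deff = 0.0059282628 / 0.0010249331 = 5.7840.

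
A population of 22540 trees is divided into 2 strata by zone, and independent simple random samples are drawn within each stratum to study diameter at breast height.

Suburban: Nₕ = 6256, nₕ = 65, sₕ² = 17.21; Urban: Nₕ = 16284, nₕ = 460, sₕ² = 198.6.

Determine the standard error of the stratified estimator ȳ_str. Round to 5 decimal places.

Var(ȳ_str) = Σₕ Wₕ²(1 − fₕ)sₕ²/nₕ with Wₕ = Nₕ/N, N = 22540.
Suburban: Wₕ = 0.27755102; term = 0.27755102²·(1 − 0.01039003)·17.21/65 = 0.020184465.
Urban: Wₕ = 0.72244898; term = 0.72244898²·(1 − 0.02824859)·198.6/460 = 0.2189732.
Sum = 0.23915767.
SE = √(0.23915767) = 0.48904.

0.48904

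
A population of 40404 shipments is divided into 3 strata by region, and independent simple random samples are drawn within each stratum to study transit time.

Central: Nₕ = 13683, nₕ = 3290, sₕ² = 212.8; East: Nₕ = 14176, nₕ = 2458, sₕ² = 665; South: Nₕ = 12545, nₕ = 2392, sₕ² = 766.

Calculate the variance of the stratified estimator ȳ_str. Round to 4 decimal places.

0.0581

Var(ȳ_str) = Σₕ Wₕ²(1 − fₕ)sₕ²/nₕ with Wₕ = Nₕ/N, N = 40404.
Central: Wₕ = 0.33865459; term = 0.33865459²·(1 − 0.24044435)·212.8/3290 = 0.0056344205.
East: Wₕ = 0.35085635; term = 0.35085635²·(1 − 0.17339165)·665/2458 = 0.027529495.
South: Wₕ = 0.31048906; term = 0.31048906²·(1 − 0.19067358)·766/2392 = 0.024985263.
Sum = 0.058149179.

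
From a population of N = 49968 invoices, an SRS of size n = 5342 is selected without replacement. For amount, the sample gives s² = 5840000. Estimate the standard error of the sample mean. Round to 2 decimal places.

31.25

Under SRS without replacement, Var(ȳ) = (1 − f)·s²/n with f = n/N = 5342/49968 = 0.10690842.
Var(ȳ) = (1 − 0.10690842)·5840000/5342 = 0.89309158·1093.2235 = 976.34871.
SE(ȳ) = √(976.34871) = 31.25.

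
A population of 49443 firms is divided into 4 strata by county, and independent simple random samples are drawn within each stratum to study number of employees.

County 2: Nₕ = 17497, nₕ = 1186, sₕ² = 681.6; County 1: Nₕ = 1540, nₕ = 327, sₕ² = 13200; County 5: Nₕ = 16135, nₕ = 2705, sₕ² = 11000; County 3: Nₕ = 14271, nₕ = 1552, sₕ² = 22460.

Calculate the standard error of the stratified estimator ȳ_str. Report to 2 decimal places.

1.24

Var(ȳ_str) = Σₕ Wₕ²(1 − fₕ)sₕ²/nₕ with Wₕ = Nₕ/N, N = 49443.
County 2: Wₕ = 0.35388225; term = 0.35388225²·(1 − 0.06778305)·681.6/1186 = 0.067093345.
County 1: Wₕ = 0.03114698; term = 0.03114698²·(1 − 0.21233766)·13200/327 = 0.030845944.
County 5: Wₕ = 0.32633538; term = 0.32633538²·(1 − 0.16764797)·11000/2705 = 0.36046306.
County 3: Wₕ = 0.28863540; term = 0.28863540²·(1 − 0.10875201)·22460/1552 = 1.0745232.
Sum = 1.5329255.
SE = √(1.5329255) = 1.24.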